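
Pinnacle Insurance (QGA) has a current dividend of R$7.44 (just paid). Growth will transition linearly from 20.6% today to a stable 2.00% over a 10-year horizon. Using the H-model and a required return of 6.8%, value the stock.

R$302.25

H-model: P₀ = D₀[(1+g_L) + H(g_S−g_L)]/(r−g_L), with H = 10/2 = 5.
P₀ = 7.44 × [(1+0.02) + 5×(0.206−0.02)] / (0.068−0.02)
   = 7.44 × 1.9500 / 0.048 = 302.2500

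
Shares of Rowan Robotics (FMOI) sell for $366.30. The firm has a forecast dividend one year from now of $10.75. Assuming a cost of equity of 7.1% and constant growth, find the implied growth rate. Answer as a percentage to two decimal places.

4.17%

From P₀ = D₁/(r − g), the implied growth is g = r − D₁/P₀.
g = 0.071 − 10.75/366.30 = 0.071 − 0.02935 = 0.04165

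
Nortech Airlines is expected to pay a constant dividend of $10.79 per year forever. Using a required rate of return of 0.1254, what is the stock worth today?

$86.04

Zero-growth DDM (perpetuity): P₀ = D/r = 10.79 / 0.1254 = 86.0447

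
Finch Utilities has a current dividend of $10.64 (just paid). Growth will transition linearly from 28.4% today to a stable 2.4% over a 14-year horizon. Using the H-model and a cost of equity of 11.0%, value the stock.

H-model: P₀ = D₀[(1+g_L) + H(g_S−g_L)]/(r−g_L), with H = 14/2 = 7.
P₀ = 10.64 × [(1+0.024) + 7×(0.284−0.024)] / (0.11−0.024)
   = 10.64 × 2.8440 / 0.086 = 351.8623

$351.86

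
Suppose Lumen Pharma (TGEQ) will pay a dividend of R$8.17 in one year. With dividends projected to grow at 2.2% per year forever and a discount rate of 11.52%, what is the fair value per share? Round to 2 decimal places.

R$87.66

Gordon growth model: P₀ = D₁/(r − g), with D₁ = 8.17 given directly.
P₀ = 8.1700 / (0.1152 − 0.022) = 8.1700 / 0.0932 = 87.6609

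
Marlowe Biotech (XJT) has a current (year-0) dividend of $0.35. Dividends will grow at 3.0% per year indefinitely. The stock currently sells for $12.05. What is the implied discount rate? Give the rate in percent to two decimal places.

Rearranging the constant-growth DDM: r = D₁/P₀ + g.
D₁ = 0.35 × (1 + 0.03) = 0.3605.
r = 0.3605 / 12.05 + 0.03 = 0.02992 + 0.03 = 0.05992

5.99%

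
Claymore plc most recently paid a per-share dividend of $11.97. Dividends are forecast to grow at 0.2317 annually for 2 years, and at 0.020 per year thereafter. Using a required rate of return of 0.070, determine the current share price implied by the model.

Two-stage DDM. Project D₁…D_2 at 0.2317, terminal growth 0.02, discount at r = 0.07.
D_1 = 14.7434
D_2 = 18.1595
Terminal value at t=2: TV = D_3/(r−g) = 18.5227/(0.07−0.02) = 370.4539
P₀ = 14.7434/(1+0.07)^1 + 18.1595/(1+0.07)^2 + 370.4539/(1+0.07)^2 = 353.2089

$353.21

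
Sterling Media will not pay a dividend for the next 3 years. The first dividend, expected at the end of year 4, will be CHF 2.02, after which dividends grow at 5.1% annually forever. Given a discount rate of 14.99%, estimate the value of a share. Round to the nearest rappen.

CHF 13.43

Deferred-dividend DDM. At t=3 the remaining stream is a growing perpetuity with first payment D_4 = 2.02.
V_3 = D_4/(r−g) = 2.02/(0.1499−0.051) = 20.4247
P₀ = V_3/(1+r)^3 = 20.4247/(1+0.1499)^3 = 13.4331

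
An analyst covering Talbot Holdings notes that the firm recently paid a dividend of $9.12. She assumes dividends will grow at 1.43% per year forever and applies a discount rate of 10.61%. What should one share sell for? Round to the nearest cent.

Gordon growth model: P₀ = D₁/(r − g). D₁ = 9.12 × (1 + 0.0143) = 9.2504.
P₀ = 9.2504 / (0.1061 − 0.0143) = 9.2504 / 0.0918 = 100.7671

$100.77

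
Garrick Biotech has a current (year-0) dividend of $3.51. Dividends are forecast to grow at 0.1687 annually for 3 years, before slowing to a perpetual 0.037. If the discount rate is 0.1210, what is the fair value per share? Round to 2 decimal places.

Two-stage DDM. Project D₁…D_3 at 0.1687, terminal growth 0.037, discount at r = 0.121.
D_1 = 4.1021
D_2 = 4.7942
D_3 = 5.6029
Terminal value at t=3: TV = D_4/(r−g) = 5.8103/(0.121−0.037) = 69.1697
P₀ = 4.1021/(1+0.121)^1 + 4.7942/(1+0.121)^2 + 5.6029/(1+0.121)^3 + 69.1697/(1+0.121)^3 = 60.5538

$60.55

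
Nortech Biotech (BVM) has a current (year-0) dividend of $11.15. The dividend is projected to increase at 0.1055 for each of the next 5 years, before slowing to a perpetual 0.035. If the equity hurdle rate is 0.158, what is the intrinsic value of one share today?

$123.01

Two-stage DDM. Project D₁…D_5 at 0.1055, terminal growth 0.035, discount at r = 0.158.
D_1 = 12.3263
D_2 = 13.6268
D_3 = 15.0644
D_4 = 16.6537
D_5 = 18.4106
Terminal value at t=5: TV = D_6/(r−g) = 19.0550/(0.158−0.035) = 154.9187
P₀ = 12.3263/(1+0.158)^1 + 13.6268/(1+0.158)^2 + 15.0644/(1+0.158)^3 + 16.6537/(1+0.158)^4 + 18.4106/(1+0.158)^5 + 154.9187/(1+0.158)^5 = 123.0084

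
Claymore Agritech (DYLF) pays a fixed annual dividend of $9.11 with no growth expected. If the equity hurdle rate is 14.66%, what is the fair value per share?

Zero-growth DDM (perpetuity): P₀ = D/r = 9.11 / 0.1466 = 62.1419

$62.14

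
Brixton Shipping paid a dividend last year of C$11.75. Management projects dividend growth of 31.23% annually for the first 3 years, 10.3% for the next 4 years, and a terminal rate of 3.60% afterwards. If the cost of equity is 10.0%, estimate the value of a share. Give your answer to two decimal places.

Three-stage DDM. Project D₁…D_7; terminal Gordon value at t=7 with g = 0.036; discount at r = 0.1.
D_1 = 15.4195
D_2 = 20.2350
D_3 = 26.5544
D_4 = 29.2896
D_5 = 32.3064
D_6 = 35.6339
D_7 = 39.3042
TV_7 = 40.7192/(0.1−0.036) = 636.2372
P₀ = Σ Dₜ/(1+r)ᵗ + TV_7/(1+r)^7 = 457.5306

C$457.53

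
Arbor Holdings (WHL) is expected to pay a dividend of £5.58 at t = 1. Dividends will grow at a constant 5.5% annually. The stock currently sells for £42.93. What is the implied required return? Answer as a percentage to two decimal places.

18.50%

Rearranging the constant-growth DDM: r = D₁/P₀ + g.
r = 5.5800 / 42.93 + 0.055 = 0.12998 + 0.055 = 0.18498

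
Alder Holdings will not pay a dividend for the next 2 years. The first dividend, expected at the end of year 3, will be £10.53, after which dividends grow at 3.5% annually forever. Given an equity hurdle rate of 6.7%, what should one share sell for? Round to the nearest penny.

£289.03

Deferred-dividend DDM. At t=2 the remaining stream is a growing perpetuity with first payment D_3 = 10.53.
V_2 = D_3/(r−g) = 10.53/(0.067−0.035) = 329.0625
P₀ = V_2/(1+r)^2 = 329.0625/(1+0.067)^2 = 289.0344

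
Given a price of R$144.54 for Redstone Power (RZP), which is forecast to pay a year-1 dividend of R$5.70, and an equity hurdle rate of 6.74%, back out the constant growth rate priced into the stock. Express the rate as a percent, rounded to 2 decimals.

2.80%

From P₀ = D₁/(r − g), the implied growth is g = r − D₁/P₀.
g = 0.0674 − 5.70/144.54 = 0.0674 − 0.03944 = 0.02796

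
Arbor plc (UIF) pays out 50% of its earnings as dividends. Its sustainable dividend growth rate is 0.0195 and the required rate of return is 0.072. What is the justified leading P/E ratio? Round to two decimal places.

Justified leading P/E = b/(r−g) = 0.50/(0.072−0.0195) = 9.5238

9.52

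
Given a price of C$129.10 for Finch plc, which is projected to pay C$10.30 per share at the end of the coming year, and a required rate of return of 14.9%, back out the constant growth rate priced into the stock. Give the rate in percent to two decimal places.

From P₀ = D₁/(r − g), the implied growth is g = r − D₁/P₀.
g = 0.149 − 10.30/129.10 = 0.149 − 0.07978 = 0.06922

6.92%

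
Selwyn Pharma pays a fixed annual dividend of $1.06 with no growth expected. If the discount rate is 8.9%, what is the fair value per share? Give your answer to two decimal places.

Zero-growth DDM (perpetuity): P₀ = D/r = 1.06 / 0.089 = 11.9101

$11.91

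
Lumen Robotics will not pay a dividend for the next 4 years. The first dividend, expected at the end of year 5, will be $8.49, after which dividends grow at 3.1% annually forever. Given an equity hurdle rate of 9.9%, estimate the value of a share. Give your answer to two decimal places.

$85.59

Deferred-dividend DDM. At t=4 the remaining stream is a growing perpetuity with first payment D_5 = 8.49.
V_4 = D_5/(r−g) = 8.49/(0.099−0.031) = 124.8529
P₀ = V_4/(1+r)^4 = 124.8529/(1+0.099)^4 = 85.5870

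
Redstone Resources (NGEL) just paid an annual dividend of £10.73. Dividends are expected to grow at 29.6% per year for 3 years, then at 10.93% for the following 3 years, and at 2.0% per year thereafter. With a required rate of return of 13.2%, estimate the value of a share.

£226.84

Three-stage DDM. Project D₁…D_6; terminal Gordon value at t=6 with g = 0.02; discount at r = 0.132.
D_1 = 13.9061
D_2 = 18.0223
D_3 = 23.3569
D_4 = 25.9098
D_5 = 28.7417
D_6 = 31.8832
TV_6 = 32.5209/(0.132−0.02) = 290.3648
P₀ = Σ Dₜ/(1+r)ᵗ + TV_6/(1+r)^6 = 226.8402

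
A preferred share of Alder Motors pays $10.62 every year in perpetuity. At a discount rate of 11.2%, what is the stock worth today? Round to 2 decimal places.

Zero-growth DDM (perpetuity): P₀ = D/r = 10.62 / 0.112 = 94.8214

$94.82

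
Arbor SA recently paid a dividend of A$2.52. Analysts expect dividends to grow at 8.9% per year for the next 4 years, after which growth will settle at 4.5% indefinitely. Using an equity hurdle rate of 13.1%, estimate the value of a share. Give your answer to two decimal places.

Two-stage DDM. Project D₁…D_4 at 0.089, terminal growth 0.045, discount at r = 0.131.
D_1 = 2.7443
D_2 = 2.9885
D_3 = 3.2545
D_4 = 3.5441
Terminal value at t=4: TV = D_5/(r−g) = 3.7036/(0.131−0.045) = 43.0655
P₀ = 2.7443/(1+0.131)^1 + 2.9885/(1+0.131)^2 + 3.2545/(1+0.131)^3 + 3.5441/(1+0.131)^4 + 43.0655/(1+0.131)^4 = 35.4979

A$35.50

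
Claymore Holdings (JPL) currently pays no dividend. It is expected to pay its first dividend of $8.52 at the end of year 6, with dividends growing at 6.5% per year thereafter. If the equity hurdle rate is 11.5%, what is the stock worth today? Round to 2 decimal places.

$98.88

Deferred-dividend DDM. At t=5 the remaining stream is a growing perpetuity with first payment D_6 = 8.52.
V_5 = D_6/(r−g) = 8.52/(0.115−0.065) = 170.4000
P₀ = V_5/(1+r)^5 = 170.4000/(1+0.115)^5 = 98.8770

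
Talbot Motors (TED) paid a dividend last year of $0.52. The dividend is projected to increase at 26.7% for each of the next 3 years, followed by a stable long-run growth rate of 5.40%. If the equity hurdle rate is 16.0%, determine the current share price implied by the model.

Two-stage DDM. Project D₁…D_3 at 0.267, terminal growth 0.054, discount at r = 0.16.
D_1 = 0.6588
D_2 = 0.8348
D_3 = 1.0576
Terminal value at t=3: TV = D_4/(r−g) = 1.1147/(0.16−0.054) = 10.5164
P₀ = 0.6588/(1+0.16)^1 + 0.8348/(1+0.16)^2 + 1.0576/(1+0.16)^3 + 10.5164/(1+0.16)^3 = 8.6033

$8.60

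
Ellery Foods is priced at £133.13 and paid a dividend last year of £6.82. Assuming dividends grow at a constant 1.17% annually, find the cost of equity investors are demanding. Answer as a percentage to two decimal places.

6.35%

Rearranging the constant-growth DDM: r = D₁/P₀ + g.
D₁ = 6.82 × (1 + 0.0117) = 6.8998.
r = 6.8998 / 133.13 + 0.0117 = 0.05183 + 0.0117 = 0.06353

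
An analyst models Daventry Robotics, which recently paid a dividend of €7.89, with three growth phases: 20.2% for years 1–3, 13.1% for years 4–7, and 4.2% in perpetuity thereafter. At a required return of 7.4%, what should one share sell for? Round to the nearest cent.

Three-stage DDM. Project D₁…D_7; terminal Gordon value at t=7 with g = 0.042; discount at r = 0.074.
D_1 = 9.4838
D_2 = 11.3995
D_3 = 13.7022
D_4 = 15.4972
D_5 = 17.5273
D_6 = 19.8234
D_7 = 22.4203
TV_7 = 23.3619/(0.074−0.042) = 730.0600
P₀ = Σ Dₜ/(1+r)ᵗ + TV_7/(1+r)^7 = 523.1293

€523.13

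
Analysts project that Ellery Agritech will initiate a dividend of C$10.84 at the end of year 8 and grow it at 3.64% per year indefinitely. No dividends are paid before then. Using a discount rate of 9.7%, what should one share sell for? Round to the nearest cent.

Deferred-dividend DDM. At t=7 the remaining stream is a growing perpetuity with first payment D_8 = 10.84.
V_7 = D_8/(r−g) = 10.84/(0.097−0.0364) = 178.8779
P₀ = V_7/(1+r)^7 = 178.8779/(1+0.097)^7 = 93.5643

C$93.56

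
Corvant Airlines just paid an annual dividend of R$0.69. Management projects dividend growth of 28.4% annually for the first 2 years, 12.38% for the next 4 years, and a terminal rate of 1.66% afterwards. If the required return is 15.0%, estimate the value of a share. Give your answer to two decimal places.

R$10.86

Three-stage DDM. Project D₁…D_6; terminal Gordon value at t=6 with g = 0.0166; discount at r = 0.15.
D_1 = 0.8860
D_2 = 1.1376
D_3 = 1.2784
D_4 = 1.4367
D_5 = 1.6145
D_6 = 1.8144
TV_6 = 1.8445/(0.15−0.0166) = 13.8270
P₀ = Σ Dₜ/(1+r)ᵗ + TV_6/(1+r)^6 = 10.8575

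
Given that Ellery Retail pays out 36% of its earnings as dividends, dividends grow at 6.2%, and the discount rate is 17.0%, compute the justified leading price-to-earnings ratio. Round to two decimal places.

3.33

Justified leading P/E = b/(r−g) = 0.36/(0.17−0.062) = 3.3333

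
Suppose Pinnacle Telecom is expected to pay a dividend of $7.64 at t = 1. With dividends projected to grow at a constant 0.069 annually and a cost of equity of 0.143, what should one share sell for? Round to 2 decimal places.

$103.24

Gordon growth model: P₀ = D₁/(r − g), with D₁ = 7.64 given directly.
P₀ = 7.6400 / (0.143 − 0.069) = 7.6400 / 0.074 = 103.2432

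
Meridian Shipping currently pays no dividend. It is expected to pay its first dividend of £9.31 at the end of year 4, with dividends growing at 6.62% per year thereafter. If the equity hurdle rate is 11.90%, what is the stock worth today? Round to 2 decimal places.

Deferred-dividend DDM. At t=3 the remaining stream is a growing perpetuity with first payment D_4 = 9.31.
V_3 = D_4/(r−g) = 9.31/(0.119−0.0662) = 176.3258
P₀ = V_3/(1+r)^3 = 176.3258/(1+0.119)^3 = 125.8420

£125.84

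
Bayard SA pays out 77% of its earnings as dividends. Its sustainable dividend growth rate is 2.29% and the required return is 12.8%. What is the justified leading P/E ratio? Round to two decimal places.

Justified leading P/E = b/(r−g) = 0.77/(0.128−0.0229) = 7.3264

7.33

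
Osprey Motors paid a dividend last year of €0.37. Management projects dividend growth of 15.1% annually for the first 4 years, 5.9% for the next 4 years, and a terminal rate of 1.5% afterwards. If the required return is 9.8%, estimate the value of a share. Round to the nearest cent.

€8.03

Three-stage DDM. Project D₁…D_8; terminal Gordon value at t=8 with g = 0.015; discount at r = 0.098.
D_1 = 0.4259
D_2 = 0.4902
D_3 = 0.5642
D_4 = 0.6494
D_5 = 0.6877
D_6 = 0.7283
D_7 = 0.7712
D_8 = 0.8167
TV_8 = 0.8290/(0.098−0.015) = 9.9879
P₀ = Σ Dₜ/(1+r)ᵗ + TV_8/(1+r)^8 = 8.0292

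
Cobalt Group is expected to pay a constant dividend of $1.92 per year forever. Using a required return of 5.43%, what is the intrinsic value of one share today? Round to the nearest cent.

Zero-growth DDM (perpetuity): P₀ = D/r = 1.92 / 0.0543 = 35.3591

$35.36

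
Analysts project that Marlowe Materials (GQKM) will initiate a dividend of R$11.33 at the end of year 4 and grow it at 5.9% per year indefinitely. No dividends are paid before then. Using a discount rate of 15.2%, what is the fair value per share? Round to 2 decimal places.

Deferred-dividend DDM. At t=3 the remaining stream is a growing perpetuity with first payment D_4 = 11.33.
V_3 = D_4/(r−g) = 11.33/(0.152−0.059) = 121.8280
P₀ = V_3/(1+r)^3 = 121.8280/(1+0.152)^3 = 79.6874

R$79.69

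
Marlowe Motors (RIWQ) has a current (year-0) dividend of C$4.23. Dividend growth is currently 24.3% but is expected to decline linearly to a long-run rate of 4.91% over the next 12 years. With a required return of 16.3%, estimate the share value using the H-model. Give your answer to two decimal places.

C$82.17

H-model: P₀ = D₀[(1+g_L) + H(g_S−g_L)]/(r−g_L), with H = 12/2 = 6.
P₀ = 4.23 × [(1+0.0491) + 6×(0.243−0.0491)] / (0.163−0.0491)
   = 4.23 × 2.2125 / 0.1139 = 82.1675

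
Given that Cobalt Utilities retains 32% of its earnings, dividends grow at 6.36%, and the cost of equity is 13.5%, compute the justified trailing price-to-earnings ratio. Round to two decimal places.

Payout ratio b = 1 − 0.32 = 0.68.
Justified trailing P/E = b(1+g)/(r−g) = 0.68×(1+0.0636)/(0.135−0.0636) = 10.1295

10.13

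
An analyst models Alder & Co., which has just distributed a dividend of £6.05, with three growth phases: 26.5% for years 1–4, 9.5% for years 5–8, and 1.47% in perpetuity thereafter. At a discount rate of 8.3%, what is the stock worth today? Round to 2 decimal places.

Three-stage DDM. Project D₁…D_8; terminal Gordon value at t=8 with g = 0.0147; discount at r = 0.083.
D_1 = 7.6533
D_2 = 9.6814
D_3 = 12.2469
D_4 = 15.4924
D_5 = 16.9641
D_6 = 18.5757
D_7 = 20.3404
D_8 = 22.2728
TV_8 = 22.6002/(0.083−0.0147) = 330.8955
P₀ = Σ Dₜ/(1+r)ᵗ + TV_8/(1+r)^8 = 257.3817

£257.38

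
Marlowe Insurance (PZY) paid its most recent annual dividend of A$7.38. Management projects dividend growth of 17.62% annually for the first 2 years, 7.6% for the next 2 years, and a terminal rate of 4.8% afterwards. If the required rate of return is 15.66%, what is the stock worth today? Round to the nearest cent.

A$92.59

Three-stage DDM. Project D₁…D_4; terminal Gordon value at t=4 with g = 0.048; discount at r = 0.1566.
D_1 = 8.6804
D_2 = 10.2098
D_3 = 10.9858
D_4 = 11.8207
TV_4 = 12.3881/(0.1566−0.048) = 114.0709
P₀ = Σ Dₜ/(1+r)ᵗ + TV_4/(1+r)^4 = 92.5876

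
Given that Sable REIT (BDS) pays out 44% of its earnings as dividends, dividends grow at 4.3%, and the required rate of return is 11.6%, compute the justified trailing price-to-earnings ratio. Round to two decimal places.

Justified trailing P/E = b(1+g)/(r−g) = 0.44×(1+0.043)/(0.116−0.043) = 6.2866

6.29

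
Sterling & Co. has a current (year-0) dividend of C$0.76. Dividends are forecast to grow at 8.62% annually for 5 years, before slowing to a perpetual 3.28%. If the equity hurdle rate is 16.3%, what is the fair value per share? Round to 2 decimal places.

C$7.39

Two-stage DDM. Project D₁…D_5 at 0.0862, terminal growth 0.0328, discount at r = 0.163.
D_1 = 0.8255
D_2 = 0.8967
D_3 = 0.9740
D_4 = 1.0579
D_5 = 1.1491
Terminal value at t=5: TV = D_6/(r−g) = 1.1868/(0.163−0.0328) = 9.1152
P₀ = 0.8255/(1+0.163)^1 + 0.8967/(1+0.163)^2 + 0.9740/(1+0.163)^3 + 1.0579/(1+0.163)^4 + 1.1491/(1+0.163)^5 + 9.1152/(1+0.163)^5 = 7.3945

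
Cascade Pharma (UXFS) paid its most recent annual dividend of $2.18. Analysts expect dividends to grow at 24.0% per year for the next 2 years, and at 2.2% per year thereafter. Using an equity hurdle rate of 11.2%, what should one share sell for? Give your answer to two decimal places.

Two-stage DDM. Project D₁…D_2 at 0.24, terminal growth 0.022, discount at r = 0.112.
D_1 = 2.7032
D_2 = 3.3520
Terminal value at t=2: TV = D_3/(r−g) = 3.4257/(0.112−0.022) = 38.0635
P₀ = 2.7032/(1+0.112)^1 + 3.3520/(1+0.112)^2 + 38.0635/(1+0.112)^2 = 35.9238

$35.92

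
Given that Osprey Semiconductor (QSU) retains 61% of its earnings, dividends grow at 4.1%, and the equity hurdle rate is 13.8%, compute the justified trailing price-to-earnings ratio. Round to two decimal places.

4.19

Payout ratio b = 1 − 0.61 = 0.39.
Justified trailing P/E = b(1+g)/(r−g) = 0.39×(1+0.041)/(0.138−0.041) = 4.1855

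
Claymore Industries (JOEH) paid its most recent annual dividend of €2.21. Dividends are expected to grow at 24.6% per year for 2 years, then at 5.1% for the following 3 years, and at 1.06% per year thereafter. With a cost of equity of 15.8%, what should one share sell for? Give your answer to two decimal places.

Three-stage DDM. Project D₁…D_5; terminal Gordon value at t=5 with g = 0.0106; discount at r = 0.158.
D_1 = 2.7537
D_2 = 3.4311
D_3 = 3.6060
D_4 = 3.7900
D_5 = 3.9832
TV_5 = 4.0255/(0.158−0.0106) = 27.3098
P₀ = Σ Dₜ/(1+r)ᵗ + TV_5/(1+r)^5 = 24.3946

€24.39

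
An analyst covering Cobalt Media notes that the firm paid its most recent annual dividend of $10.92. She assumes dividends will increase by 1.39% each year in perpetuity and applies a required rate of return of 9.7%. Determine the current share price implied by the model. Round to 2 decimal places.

$133.23

Gordon growth model: P₀ = D₁/(r − g). D₁ = 10.92 × (1 + 0.0139) = 11.0718.
P₀ = 11.0718 / (0.097 − 0.0139) = 11.0718 / 0.0831 = 133.2345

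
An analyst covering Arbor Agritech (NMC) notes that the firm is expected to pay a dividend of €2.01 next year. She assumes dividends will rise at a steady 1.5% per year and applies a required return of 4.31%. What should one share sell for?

€71.53

Gordon growth model: P₀ = D₁/(r − g), with D₁ = 2.01 given directly.
P₀ = 2.0100 / (0.0431 − 0.015) = 2.0100 / 0.0281 = 71.5302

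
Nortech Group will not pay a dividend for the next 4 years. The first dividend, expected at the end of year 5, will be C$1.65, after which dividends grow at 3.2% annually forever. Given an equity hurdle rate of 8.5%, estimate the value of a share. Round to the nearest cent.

Deferred-dividend DDM. At t=4 the remaining stream is a growing perpetuity with first payment D_5 = 1.65.
V_4 = D_5/(r−g) = 1.65/(0.085−0.032) = 31.1321
P₀ = V_4/(1+r)^4 = 31.1321/(1+0.085)^4 = 22.4641

C$22.46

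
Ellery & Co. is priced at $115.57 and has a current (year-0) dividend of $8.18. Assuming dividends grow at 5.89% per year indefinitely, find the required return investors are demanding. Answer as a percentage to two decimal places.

Rearranging the constant-growth DDM: r = D₁/P₀ + g.
D₁ = 8.18 × (1 + 0.0589) = 8.6618.
r = 8.6618 / 115.57 + 0.0589 = 0.07495 + 0.0589 = 0.13385

13.38%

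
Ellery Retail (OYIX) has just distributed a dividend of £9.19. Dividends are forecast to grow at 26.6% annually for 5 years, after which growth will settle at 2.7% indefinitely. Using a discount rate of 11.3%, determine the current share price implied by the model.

Two-stage DDM. Project D₁…D_5 at 0.266, terminal growth 0.027, discount at r = 0.113.
D_1 = 11.6345
D_2 = 14.7293
D_3 = 18.6473
D_4 = 23.6075
D_5 = 29.8871
Terminal value at t=5: TV = D_6/(r−g) = 30.6941/(0.113−0.027) = 356.9078
P₀ = 11.6345/(1+0.113)^1 + 14.7293/(1+0.113)^2 + 18.6473/(1+0.113)^3 + 23.6075/(1+0.113)^4 + 29.8871/(1+0.113)^5 + 356.9078/(1+0.113)^5 = 277.7194

£277.72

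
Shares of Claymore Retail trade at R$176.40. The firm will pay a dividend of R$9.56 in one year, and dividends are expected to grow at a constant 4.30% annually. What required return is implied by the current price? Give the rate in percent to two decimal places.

9.72%

Rearranging the constant-growth DDM: r = D₁/P₀ + g.
r = 9.5600 / 176.40 + 0.043 = 0.05420 + 0.043 = 0.09720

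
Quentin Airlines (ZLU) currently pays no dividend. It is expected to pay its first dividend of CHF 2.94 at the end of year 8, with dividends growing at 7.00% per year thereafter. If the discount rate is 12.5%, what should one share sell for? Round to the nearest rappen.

Deferred-dividend DDM. At t=7 the remaining stream is a growing perpetuity with first payment D_8 = 2.94.
V_7 = D_8/(r−g) = 2.94/(0.125−0.07) = 53.4545
P₀ = V_7/(1+r)^7 = 53.4545/(1+0.125)^7 = 23.4378

CHF 23.44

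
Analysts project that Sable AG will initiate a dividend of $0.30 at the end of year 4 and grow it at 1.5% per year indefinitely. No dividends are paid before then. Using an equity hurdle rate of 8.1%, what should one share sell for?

$3.60

Deferred-dividend DDM. At t=3 the remaining stream is a growing perpetuity with first payment D_4 = 0.30.
V_3 = D_4/(r−g) = 0.30/(0.081−0.015) = 4.5455
P₀ = V_3/(1+r)^3 = 4.5455/(1+0.081)^3 = 3.5983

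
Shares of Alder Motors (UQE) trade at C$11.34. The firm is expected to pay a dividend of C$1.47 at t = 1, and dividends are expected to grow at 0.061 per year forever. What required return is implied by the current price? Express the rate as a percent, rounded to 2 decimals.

Rearranging the constant-growth DDM: r = D₁/P₀ + g.
r = 1.4700 / 11.34 + 0.061 = 0.12963 + 0.061 = 0.19063

19.06%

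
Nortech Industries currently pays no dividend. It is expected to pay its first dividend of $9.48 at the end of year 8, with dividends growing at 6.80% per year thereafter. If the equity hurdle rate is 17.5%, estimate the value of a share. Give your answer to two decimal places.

$28.65

Deferred-dividend DDM. At t=7 the remaining stream is a growing perpetuity with first payment D_8 = 9.48.
V_7 = D_8/(r−g) = 9.48/(0.175−0.068) = 88.5981
P₀ = V_7/(1+r)^7 = 88.5981/(1+0.175)^7 = 28.6523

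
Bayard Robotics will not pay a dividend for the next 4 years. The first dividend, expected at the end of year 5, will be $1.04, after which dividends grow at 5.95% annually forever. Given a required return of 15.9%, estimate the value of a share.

$5.79

Deferred-dividend DDM. At t=4 the remaining stream is a growing perpetuity with first payment D_5 = 1.04.
V_4 = D_5/(r−g) = 1.04/(0.159−0.0595) = 10.4523
P₀ = V_4/(1+r)^4 = 10.4523/(1+0.159)^4 = 5.7926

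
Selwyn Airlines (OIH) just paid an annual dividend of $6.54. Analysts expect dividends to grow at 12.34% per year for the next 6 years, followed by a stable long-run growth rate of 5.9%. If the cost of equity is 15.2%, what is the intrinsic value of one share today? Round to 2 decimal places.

Two-stage DDM. Project D₁…D_6 at 0.1234, terminal growth 0.059, discount at r = 0.152.
D_1 = 7.3470
D_2 = 8.2537
D_3 = 9.2722
D_4 = 10.4163
D_5 = 11.7017
D_6 = 13.1457
Terminal value at t=6: TV = D_7/(r−g) = 13.9213/(0.152−0.059) = 149.6915
P₀ = 7.3470/(1+0.152)^1 + 8.2537/(1+0.152)^2 + 9.2722/(1+0.152)^3 + 10.4163/(1+0.152)^4 + 11.7017/(1+0.152)^5 + 13.1457/(1+0.152)^6 + 149.6915/(1+0.152)^6 = 100.0126

$100.01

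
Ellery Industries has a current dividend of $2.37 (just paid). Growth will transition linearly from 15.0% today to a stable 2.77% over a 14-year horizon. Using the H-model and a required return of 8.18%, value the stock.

$82.53

H-model: P₀ = D₀[(1+g_L) + H(g_S−g_L)]/(r−g_L), with H = 14/2 = 7.
P₀ = 2.37 × [(1+0.0277) + 7×(0.15−0.0277)] / (0.0818−0.0277)
   = 2.37 × 1.8838 / 0.0541 = 82.5251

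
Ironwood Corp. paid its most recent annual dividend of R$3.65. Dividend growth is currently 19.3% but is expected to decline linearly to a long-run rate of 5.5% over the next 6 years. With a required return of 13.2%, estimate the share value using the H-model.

H-model: P₀ = D₀[(1+g_L) + H(g_S−g_L)]/(r−g_L), with H = 6/2 = 3.
P₀ = 3.65 × [(1+0.055) + 3×(0.193−0.055)] / (0.132−0.055)
   = 3.65 × 1.4690 / 0.077 = 69.6344

R$69.63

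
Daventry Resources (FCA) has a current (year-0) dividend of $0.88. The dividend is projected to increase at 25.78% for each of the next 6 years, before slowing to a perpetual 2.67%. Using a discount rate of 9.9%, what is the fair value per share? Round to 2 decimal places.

Two-stage DDM. Project D₁…D_6 at 0.2578, terminal growth 0.0267, discount at r = 0.099.
D_1 = 1.1069
D_2 = 1.3922
D_3 = 1.7511
D_4 = 2.2026
D_5 = 2.7704
D_6 = 3.4846
Terminal value at t=6: TV = D_7/(r−g) = 3.5776/(0.099−0.0267) = 49.4832
P₀ = 1.1069/(1+0.099)^1 + 1.3922/(1+0.099)^2 + 1.7511/(1+0.099)^3 + 2.2026/(1+0.099)^4 + 2.7704/(1+0.099)^5 + 3.4846/(1+0.099)^6 + 49.4832/(1+0.099)^6 = 36.7795

$36.78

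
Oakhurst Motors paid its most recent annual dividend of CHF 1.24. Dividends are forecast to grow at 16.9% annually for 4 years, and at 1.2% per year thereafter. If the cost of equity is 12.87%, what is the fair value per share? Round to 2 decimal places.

CHF 17.79

Two-stage DDM. Project D₁…D_4 at 0.169, terminal growth 0.012, discount at r = 0.1287.
D_1 = 1.4496
D_2 = 1.6945
D_3 = 1.9809
D_4 = 2.3157
Terminal value at t=4: TV = D_5/(r−g) = 2.3435/(0.1287−0.012) = 20.0812
P₀ = 1.4496/(1+0.1287)^1 + 1.6945/(1+0.1287)^2 + 1.9809/(1+0.1287)^3 + 2.3157/(1+0.1287)^4 + 20.0812/(1+0.1287)^4 = 17.7918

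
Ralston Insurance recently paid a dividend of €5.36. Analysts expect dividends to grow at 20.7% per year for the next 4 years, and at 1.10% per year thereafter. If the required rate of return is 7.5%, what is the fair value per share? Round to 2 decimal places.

Two-stage DDM. Project D₁…D_4 at 0.207, terminal growth 0.011, discount at r = 0.075.
D_1 = 6.4695
D_2 = 7.8087
D_3 = 9.4251
D_4 = 11.3761
Terminal value at t=4: TV = D_5/(r−g) = 11.5012/(0.075−0.011) = 179.7070
P₀ = 6.4695/(1+0.075)^1 + 7.8087/(1+0.075)^2 + 9.4251/(1+0.075)^3 + 11.3761/(1+0.075)^4 + 179.7070/(1+0.075)^4 = 163.4453

€163.45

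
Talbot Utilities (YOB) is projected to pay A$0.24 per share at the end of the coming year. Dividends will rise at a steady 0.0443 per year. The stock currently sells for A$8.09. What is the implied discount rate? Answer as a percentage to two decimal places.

7.40%

Rearranging the constant-growth DDM: r = D₁/P₀ + g.
r = 0.2400 / 8.09 + 0.0443 = 0.02967 + 0.0443 = 0.07397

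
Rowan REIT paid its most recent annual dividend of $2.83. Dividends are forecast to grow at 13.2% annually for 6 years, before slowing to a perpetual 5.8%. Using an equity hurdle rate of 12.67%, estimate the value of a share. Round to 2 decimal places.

$62.09

Two-stage DDM. Project D₁…D_6 at 0.132, terminal growth 0.058, discount at r = 0.1267.
D_1 = 3.2036
D_2 = 3.6264
D_3 = 4.1051
D_4 = 4.6470
D_5 = 5.2604
D_6 = 5.9548
Terminal value at t=6: TV = D_7/(r−g) = 6.3001/(0.1267−0.058) = 91.7052
P₀ = 3.2036/(1+0.1267)^1 + 3.6264/(1+0.1267)^2 + 4.1051/(1+0.1267)^3 + 4.6470/(1+0.1267)^4 + 5.2604/(1+0.1267)^5 + 5.9548/(1+0.1267)^6 + 91.7052/(1+0.1267)^6 = 62.0892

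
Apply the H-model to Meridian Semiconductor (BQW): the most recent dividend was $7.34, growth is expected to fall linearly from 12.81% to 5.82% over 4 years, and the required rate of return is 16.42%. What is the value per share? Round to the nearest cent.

H-model: P₀ = D₀[(1+g_L) + H(g_S−g_L)]/(r−g_L), with H = 4/2 = 2.
P₀ = 7.34 × [(1+0.0582) + 2×(0.1281−0.0582)] / (0.1642−0.0582)
   = 7.34 × 1.1980 / 0.106 = 82.9558

$82.96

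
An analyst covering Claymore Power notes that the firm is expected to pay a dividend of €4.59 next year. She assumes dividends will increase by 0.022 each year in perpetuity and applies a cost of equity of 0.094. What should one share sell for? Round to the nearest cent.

Gordon growth model: P₀ = D₁/(r − g), with D₁ = 4.59 given directly.
P₀ = 4.5900 / (0.094 − 0.022) = 4.5900 / 0.072 = 63.7500

€63.75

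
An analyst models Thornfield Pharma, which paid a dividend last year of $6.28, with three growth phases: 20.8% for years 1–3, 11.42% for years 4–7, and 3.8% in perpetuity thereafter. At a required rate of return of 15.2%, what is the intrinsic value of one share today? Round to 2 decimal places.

Three-stage DDM. Project D₁…D_7; terminal Gordon value at t=7 with g = 0.038; discount at r = 0.152.
D_1 = 7.5862
D_2 = 9.1642
D_3 = 11.0703
D_4 = 12.3346
D_5 = 13.7432
D_6 = 15.3126
D_7 = 17.0613
TV_7 = 17.7097/(0.152−0.038) = 155.3480
P₀ = Σ Dₜ/(1+r)ᵗ + TV_7/(1+r)^7 = 105.0918

$105.09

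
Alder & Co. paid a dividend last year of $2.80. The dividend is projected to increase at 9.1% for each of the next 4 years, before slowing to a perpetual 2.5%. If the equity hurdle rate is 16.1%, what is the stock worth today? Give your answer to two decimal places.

Two-stage DDM. Project D₁…D_4 at 0.091, terminal growth 0.025, discount at r = 0.161.
D_1 = 3.0548
D_2 = 3.3328
D_3 = 3.6361
D_4 = 3.9670
Terminal value at t=4: TV = D_5/(r−g) = 4.0661/(0.161−0.025) = 29.8980
P₀ = 3.0548/(1+0.161)^1 + 3.3328/(1+0.161)^2 + 3.6361/(1+0.161)^3 + 3.9670/(1+0.161)^4 + 29.8980/(1+0.161)^4 = 26.0661

$26.07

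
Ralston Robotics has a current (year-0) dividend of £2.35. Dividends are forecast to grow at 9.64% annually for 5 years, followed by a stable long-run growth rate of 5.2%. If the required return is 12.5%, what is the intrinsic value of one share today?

£40.66

Two-stage DDM. Project D₁…D_5 at 0.0964, terminal growth 0.052, discount at r = 0.125.
D_1 = 2.5765
D_2 = 2.8249
D_3 = 3.0972
D_4 = 3.3958
D_5 = 3.7232
Terminal value at t=5: TV = D_6/(r−g) = 3.9168/(0.125−0.052) = 53.6545
P₀ = 2.5765/(1+0.125)^1 + 2.8249/(1+0.125)^2 + 3.0972/(1+0.125)^3 + 3.3958/(1+0.125)^4 + 3.7232/(1+0.125)^5 + 53.6545/(1+0.125)^5 = 40.6581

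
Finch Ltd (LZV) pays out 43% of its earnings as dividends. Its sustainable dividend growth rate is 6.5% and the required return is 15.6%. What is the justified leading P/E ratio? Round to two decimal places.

4.73

Justified leading P/E = b/(r−g) = 0.43/(0.156−0.065) = 4.7253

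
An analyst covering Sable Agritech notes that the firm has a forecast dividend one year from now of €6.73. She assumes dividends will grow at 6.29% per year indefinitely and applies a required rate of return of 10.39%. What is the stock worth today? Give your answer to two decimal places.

€164.15

Gordon growth model: P₀ = D₁/(r − g), with D₁ = 6.73 given directly.
P₀ = 6.7300 / (0.1039 − 0.0629) = 6.7300 / 0.041 = 164.1463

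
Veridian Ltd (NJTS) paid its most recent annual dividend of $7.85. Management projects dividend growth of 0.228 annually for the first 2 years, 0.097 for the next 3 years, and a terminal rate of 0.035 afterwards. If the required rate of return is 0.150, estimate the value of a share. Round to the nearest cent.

Three-stage DDM. Project D₁…D_5; terminal Gordon value at t=5 with g = 0.035; discount at r = 0.15.
D_1 = 9.6398
D_2 = 11.8377
D_3 = 12.9859
D_4 = 14.2456
D_5 = 15.6274
TV_5 = 16.1743/(0.15−0.035) = 140.6465
P₀ = Σ Dₜ/(1+r)ᵗ + TV_5/(1+r)^5 = 111.7125

$111.71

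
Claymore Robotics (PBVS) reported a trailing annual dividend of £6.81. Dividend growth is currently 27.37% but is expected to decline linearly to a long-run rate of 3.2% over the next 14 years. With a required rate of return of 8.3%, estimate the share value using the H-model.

H-model: P₀ = D₀[(1+g_L) + H(g_S−g_L)]/(r−g_L), with H = 14/2 = 7.
P₀ = 6.81 × [(1+0.032) + 7×(0.2737−0.032)] / (0.083−0.032)
   = 6.81 × 2.7239 / 0.051 = 363.7208

£363.72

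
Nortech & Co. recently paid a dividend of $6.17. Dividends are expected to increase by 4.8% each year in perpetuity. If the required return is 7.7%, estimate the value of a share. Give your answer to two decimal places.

Gordon growth model: P₀ = D₁/(r − g). D₁ = 6.17 × (1 + 0.048) = 6.4662.
P₀ = 6.4662 / (0.077 − 0.048) = 6.4662 / 0.029 = 222.9710

$222.97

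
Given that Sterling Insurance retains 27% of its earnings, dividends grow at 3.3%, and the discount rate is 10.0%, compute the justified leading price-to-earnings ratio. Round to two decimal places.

10.90

Payout ratio b = 1 − 0.27 = 0.73.
Justified leading P/E = b/(r−g) = 0.73/(0.1−0.033) = 10.8955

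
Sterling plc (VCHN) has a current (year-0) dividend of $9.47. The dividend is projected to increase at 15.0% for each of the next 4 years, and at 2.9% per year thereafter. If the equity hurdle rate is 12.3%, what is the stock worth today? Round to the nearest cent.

Two-stage DDM. Project D₁…D_4 at 0.15, terminal growth 0.029, discount at r = 0.123.
D_1 = 10.8905
D_2 = 12.5241
D_3 = 14.4027
D_4 = 16.5631
Terminal value at t=4: TV = D_5/(r−g) = 17.0434/(0.123−0.029) = 181.3130
P₀ = 10.8905/(1+0.123)^1 + 12.5241/(1+0.123)^2 + 14.4027/(1+0.123)^3 + 16.5631/(1+0.123)^4 + 181.3130/(1+0.123)^4 = 154.2136

$154.21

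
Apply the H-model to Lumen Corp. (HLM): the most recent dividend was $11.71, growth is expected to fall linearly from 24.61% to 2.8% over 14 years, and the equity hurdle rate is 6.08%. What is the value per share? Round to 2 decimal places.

$912.06

H-model: P₀ = D₀[(1+g_L) + H(g_S−g_L)]/(r−g_L), with H = 14/2 = 7.
P₀ = 11.71 × [(1+0.028) + 7×(0.2461−0.028)] / (0.0608−0.028)
   = 11.71 × 2.5547 / 0.0328 = 912.0591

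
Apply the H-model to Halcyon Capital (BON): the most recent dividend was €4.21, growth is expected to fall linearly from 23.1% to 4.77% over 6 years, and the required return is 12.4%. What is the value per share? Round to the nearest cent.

H-model: P₀ = D₀[(1+g_L) + H(g_S−g_L)]/(r−g_L), with H = 6/2 = 3.
P₀ = 4.21 × [(1+0.0477) + 3×(0.231−0.0477)] / (0.124−0.0477)
   = 4.21 × 1.5976 / 0.0763 = 88.1507

€88.15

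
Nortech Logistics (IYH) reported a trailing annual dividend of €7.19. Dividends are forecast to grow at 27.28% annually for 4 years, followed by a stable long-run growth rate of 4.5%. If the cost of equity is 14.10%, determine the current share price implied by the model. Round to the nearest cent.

Two-stage DDM. Project D₁…D_4 at 0.2728, terminal growth 0.045, discount at r = 0.141.
D_1 = 9.1514
D_2 = 11.6479
D_3 = 14.8255
D_4 = 18.8699
Terminal value at t=4: TV = D_5/(r−g) = 19.7190/(0.141−0.045) = 205.4067
P₀ = 9.1514/(1+0.141)^1 + 11.6479/(1+0.141)^2 + 14.8255/(1+0.141)^3 + 18.8699/(1+0.141)^4 + 205.4067/(1+0.141)^4 = 159.2729

€159.27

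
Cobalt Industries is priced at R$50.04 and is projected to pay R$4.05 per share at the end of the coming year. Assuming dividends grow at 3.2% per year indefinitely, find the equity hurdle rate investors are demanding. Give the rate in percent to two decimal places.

11.29%

Rearranging the constant-growth DDM: r = D₁/P₀ + g.
r = 4.0500 / 50.04 + 0.032 = 0.08094 + 0.032 = 0.11294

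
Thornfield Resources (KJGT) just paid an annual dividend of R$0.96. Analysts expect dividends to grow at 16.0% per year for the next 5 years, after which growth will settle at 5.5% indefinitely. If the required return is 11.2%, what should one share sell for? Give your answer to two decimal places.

R$27.41

Two-stage DDM. Project D₁…D_5 at 0.16, terminal growth 0.055, discount at r = 0.112.
D_1 = 1.1136
D_2 = 1.2918
D_3 = 1.4985
D_4 = 1.7382
D_5 = 2.0163
Terminal value at t=5: TV = D_6/(r−g) = 2.1272/(0.112−0.055) = 37.3198
P₀ = 1.1136/(1+0.112)^1 + 1.2918/(1+0.112)^2 + 1.4985/(1+0.112)^3 + 1.7382/(1+0.112)^4 + 2.0163/(1+0.112)^5 + 37.3198/(1+0.112)^5 = 27.4075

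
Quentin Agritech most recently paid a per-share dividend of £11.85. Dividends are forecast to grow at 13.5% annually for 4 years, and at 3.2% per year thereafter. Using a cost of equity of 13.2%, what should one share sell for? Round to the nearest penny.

Two-stage DDM. Project D₁…D_4 at 0.135, terminal growth 0.032, discount at r = 0.132.
D_1 = 13.4497
D_2 = 15.2655
D_3 = 17.3263
D_4 = 19.6654
Terminal value at t=4: TV = D_5/(r−g) = 20.2946/(0.132−0.032) = 202.9465
P₀ = 13.4497/(1+0.132)^1 + 15.2655/(1+0.132)^2 + 17.3263/(1+0.132)^3 + 19.6654/(1+0.132)^4 + 202.9465/(1+0.132)^4 = 171.3084

£171.31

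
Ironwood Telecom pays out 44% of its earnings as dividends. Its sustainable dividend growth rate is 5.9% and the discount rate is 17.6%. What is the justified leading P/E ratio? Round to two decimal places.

3.76

Justified leading P/E = b/(r−g) = 0.44/(0.176−0.059) = 3.7607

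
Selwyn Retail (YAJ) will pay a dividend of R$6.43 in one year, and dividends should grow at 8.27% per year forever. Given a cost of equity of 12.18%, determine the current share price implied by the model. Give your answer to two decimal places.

Gordon growth model: P₀ = D₁/(r − g), with D₁ = 6.43 given directly.
P₀ = 6.4300 / (0.1218 − 0.0827) = 6.4300 / 0.0391 = 164.4501

R$164.45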